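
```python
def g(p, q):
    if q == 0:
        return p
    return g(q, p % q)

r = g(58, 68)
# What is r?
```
Call trace:
g(p=58, q=68)
  g(p=68, q=58)
    g(p=58, q=10)
      g(p=10, q=8)
        g(p=8, q=2)
          g(p=2, q=0)
          -> return 2
        -> return 2
      -> return 2
    -> return 2
  -> return 2
-> return 2

Final answer: 2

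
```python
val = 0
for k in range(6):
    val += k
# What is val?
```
Trace:
  val=0
  val=0, k=0
  val=1, k=1
  val=3, k=2
  val=6, k=3
  val=10, k=4
  val=15, k=5

Final answer: 15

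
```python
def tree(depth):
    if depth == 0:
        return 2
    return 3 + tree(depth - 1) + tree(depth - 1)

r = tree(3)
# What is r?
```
Call trace (a repeated sub-call is expanded the first time; later identical calls just restate its return value):
tree(depth=3)
  tree(depth=2)
    tree(depth=1)
      tree(depth=0)
      -> return 2
      tree(depth=0)
      -> return 2
    -> return 7
    tree(depth=1) -> return 7  (same call as traced above)
  -> return 17
  tree(depth=2) -> return 17  (same call as traced above)
-> return 37

Final answer: 37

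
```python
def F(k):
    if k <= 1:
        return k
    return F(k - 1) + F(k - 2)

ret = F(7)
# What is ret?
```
Call trace (a repeated sub-call is expanded the first time; later identical calls just restate its return value):
F(k=7)
  F(k=6)
    F(k=5)
      F(k=4)
        F(k=3)
          F(k=2)
            F(k=1)
            -> return 1
            F(k=0)
            -> return 0
          -> return 1
          F(k=1)
          -> return 1
        -> return 2
        F(k=2) -> return 1  (same call as traced above)
      -> return 3
      F(k=3) -> return 2  (same call as traced above)
    -> return 5
    F(k=4) -> return 3  (same call as traced above)
  -> return 8
  F(k=5) -> return 5  (same call as traced above)
-> return 13

Final answer: 13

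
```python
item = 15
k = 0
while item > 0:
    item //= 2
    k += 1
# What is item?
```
Trace:
  item=15
  item=15, k=0
  item=7, k=1
  item=3, k=2
  item=1, k=3
  item=0, k=4

Final answer: 0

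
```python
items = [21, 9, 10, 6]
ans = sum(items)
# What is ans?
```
Trace:
  items=[21, 9, 10, 6]
  items=[21, 9, 10, 6], ans=46

Final answer: 46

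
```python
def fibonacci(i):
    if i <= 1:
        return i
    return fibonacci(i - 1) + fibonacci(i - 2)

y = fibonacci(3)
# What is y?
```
Call trace:
fibonacci(i=3)
  fibonacci(i=2)
    fibonacci(i=1)
    -> return 1
    fibonacci(i=0)
    -> return 0
  -> return 1
  fibonacci(i=1)
  -> return 1
-> return 2

Final answer: 2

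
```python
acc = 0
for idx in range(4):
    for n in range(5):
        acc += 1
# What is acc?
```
Trace:
  acc=0
  acc=1, idx=0, n=0
  acc=2, idx=0, n=1
  acc=3, idx=0, n=2
  acc=4, idx=0, n=3
  acc=5, idx=0, n=4
  acc=6, idx=1, n=0
  acc=7, idx=1, n=1
  acc=8, idx=1, n=2
  acc=9, idx=1, n=3
  acc=10, idx=1, n=4
  acc=11, idx=2, n=0
  acc=12, idx=2, n=1
  acc=13, idx=2, n=2
  acc=14, idx=2, n=3
  acc=15, idx=2, n=4
  acc=16, idx=3, n=0
  acc=17, idx=3, n=1
  acc=18, idx=3, n=2
  acc=19, idx=3, n=3
  acc=20, idx=3, n=4

Final answer: 20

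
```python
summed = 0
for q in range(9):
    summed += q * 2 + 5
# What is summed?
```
Trace:
  summed=0
  summed=5, q=0
  summed=12, q=1
  summed=21, q=2
  summed=32, q=3
  summed=45, q=4
  summed=60, q=5
  summed=77, q=6
  summed=96, q=7
  summed=117, q=8

Final answer: 117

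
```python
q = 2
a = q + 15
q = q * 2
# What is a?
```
Trace:
  q=2
  q=2, a=17
  q=4, a=17

Final answer: 17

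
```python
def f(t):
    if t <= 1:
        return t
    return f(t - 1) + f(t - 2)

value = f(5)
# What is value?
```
Call trace (a repeated sub-call is expanded the first time; later identical calls just restate its return value):
f(t=5)
  f(t=4)
    f(t=3)
      f(t=2)
        f(t=1)
        -> return 1
        f(t=0)
        -> return 0
      -> return 1
      f(t=1)
      -> return 1
    -> return 2
    f(t=2) -> return 1  (same call as traced above)
  -> return 3
  f(t=3) -> return 2  (same call as traced above)
-> return 5

Final answer: 5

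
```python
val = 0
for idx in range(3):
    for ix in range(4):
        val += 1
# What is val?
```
Trace:
  val=0
  val=1, idx=0, ix=0
  val=2, idx=0, ix=1
  val=3, idx=0, ix=2
  val=4, idx=0, ix=3
  val=5, idx=1, ix=0
  val=6, idx=1, ix=1
  val=7, idx=1, ix=2
  val=8, idx=1, ix=3
  val=9, idx=2, ix=0
  val=10, idx=2, ix=1
  val=11, idx=2, ix=2
  val=12, idx=2, ix=3

Final answer: 12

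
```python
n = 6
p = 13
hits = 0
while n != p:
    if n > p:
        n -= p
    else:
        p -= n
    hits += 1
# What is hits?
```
Trace:
  n=6
  n=6, p=13
  n=6, p=13, hits=0
  n=6, p=7, hits=1
  n=6, p=1, hits=2
  n=5, p=1, hits=3
  n=4, p=1, hits=4
  n=3, p=1, hits=5
  n=2, p=1, hits=6
  n=1, p=1, hits=7

Final answer: 7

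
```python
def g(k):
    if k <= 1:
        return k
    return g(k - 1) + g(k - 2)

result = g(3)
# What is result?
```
Call trace:
g(k=3)
  g(k=2)
    g(k=1)
    -> return 1
    g(k=0)
    -> return 0
  -> return 1
  g(k=1)
  -> return 1
-> return 2

Final answer: 2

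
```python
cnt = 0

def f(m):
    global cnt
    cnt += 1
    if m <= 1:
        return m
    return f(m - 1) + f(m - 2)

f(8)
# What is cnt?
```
Call trace (a repeated sub-call is expanded the first time; later identical calls just restate its return value):
f(m=8)
  f(m=7)
    f(m=6)
      f(m=5)
        f(m=4)
          f(m=3)
            f(m=2)
              f(m=1)
              -> return 1
              f(m=0)
              -> return 0
            -> return 1
            f(m=1)
            -> return 1
          -> return 2
          f(m=2) -> return 1  (same call as traced above)
        -> return 3
        f(m=3) -> return 2  (same call as traced above)
      -> return 5
      f(m=4) -> return 3  (same call as traced above)
    -> return 8
    f(m=5) -> return 5  (same call as traced above)
  -> return 13
  f(m=6) -> return 8  (same call as traced above)
-> return 21

cnt is incremented once per call, so count the calls in each subtree. Let C(m) = number of calls made by f(m).
C(0) = C(1) = 1 (base case, no recursion); C(m) = 1 + C(m - 1) + C(m - 2) otherwise.
C(2) = 1 + C(1) + C(0) = 1 + 1 + 1 = 3
C(3) = 1 + C(2) + C(1) = 1 + 3 + 1 = 5
C(4) = 1 + C(3) + C(2) = 1 + 5 + 3 = 9
C(5) = 1 + C(4) + C(3) = 1 + 9 + 5 = 15
C(6) = 1 + C(5) + C(4) = 1 + 15 + 9 = 25
C(7) = 1 + C(6) + C(5) = 1 + 25 + 15 = 41
C(8) = 1 + C(7) + C(6) = 1 + 41 + 25 = 67
cnt = C(8) = 67

Final answer: 67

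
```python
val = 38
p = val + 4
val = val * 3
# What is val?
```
Trace:
  val=38
  val=38, p=42
  val=114, p=42

Final answer: 114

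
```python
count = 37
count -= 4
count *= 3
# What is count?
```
Trace:
  count=37
  count=33
  count=99

Final answer: 99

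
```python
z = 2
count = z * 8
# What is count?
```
Trace:
  z=2
  z=2, count=16

Final answer: 16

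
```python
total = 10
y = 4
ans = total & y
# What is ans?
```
Trace:
  total=10
  total=10, y=4
  total=10, y=4, ans=0

Final answer: 0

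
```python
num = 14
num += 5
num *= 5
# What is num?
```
Trace:
  num=14
  num=19
  num=95

Final answer: 95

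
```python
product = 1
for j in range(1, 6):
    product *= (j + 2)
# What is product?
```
Trace:
  product=1
  product=3, j=1
  product=12, j=2
  product=60, j=3
  product=360, j=4
  product=2520, j=5

Final answer: 2520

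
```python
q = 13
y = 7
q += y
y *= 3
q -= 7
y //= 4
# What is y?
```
Trace:
  q=13
  q=13, y=7
  q=20, y=7
  q=20, y=21
  q=13, y=21
  q=13, y=5

Final answer: 5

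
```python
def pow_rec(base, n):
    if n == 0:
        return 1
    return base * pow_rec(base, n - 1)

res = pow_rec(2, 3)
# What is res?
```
Call trace:
pow_rec(base=2, n=3)
  pow_rec(base=2, n=2)
    pow_rec(base=2, n=1)
      pow_rec(base=2, n=0)
      -> return 1
    -> return 2
  -> return 4
-> return 8

Final answer: 8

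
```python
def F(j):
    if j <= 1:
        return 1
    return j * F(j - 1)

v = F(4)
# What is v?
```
Call trace:
F(j=4)
  F(j=3)
    F(j=2)
      F(j=1)
      -> return 1
    -> return 2
  -> return 6
-> return 24

Final answer: 24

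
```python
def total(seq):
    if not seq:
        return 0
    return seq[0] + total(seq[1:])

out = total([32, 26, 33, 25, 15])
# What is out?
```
Call trace:
total(seq=[32, 26, 33, 25, 15])
  total(seq=[26, 33, 25, 15])
    total(seq=[33, 25, 15])
      total(seq=[25, 15])
        total(seq=[15])
          total(seq=[])
          -> return 0
        -> return 15
      -> return 40
    -> return 73
  -> return 99
-> return 131

Final answer: 131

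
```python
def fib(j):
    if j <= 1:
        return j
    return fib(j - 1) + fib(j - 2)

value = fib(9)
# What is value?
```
Call trace (a repeated sub-call is expanded the first time; later identical calls just restate its return value):
fib(j=9)
  fib(j=8)
    fib(j=7)
      fib(j=6)
        fib(j=5)
          fib(j=4)
            fib(j=3)
              fib(j=2)
                fib(j=1)
                -> return 1
                fib(j=0)
                -> return 0
              -> return 1
              fib(j=1)
              -> return 1
            -> return 2
            fib(j=2) -> return 1  (same call as traced above)
          -> return 3
          fib(j=3) -> return 2  (same call as traced above)
        -> return 5
        fib(j=4) -> return 3  (same call as traced above)
      -> return 8
      fib(j=5) -> return 5  (same call as traced above)
    -> return 13
    fib(j=6) -> return 8  (same call as traced above)
  -> return 21
  fib(j=7) -> return 13  (same call as traced above)
-> return 34

Final answer: 34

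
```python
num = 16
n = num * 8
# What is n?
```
Trace:
  num=16
  num=16, n=128

Final answer: 128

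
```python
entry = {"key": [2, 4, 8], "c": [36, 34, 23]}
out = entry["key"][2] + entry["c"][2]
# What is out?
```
Trace:
  entry={'key': [2, 4, 8], 'c': [36, 34, 23]}
  entry={'key': [2, 4, 8], 'c': [36, 34, 23]}, out=31

Final answer: 31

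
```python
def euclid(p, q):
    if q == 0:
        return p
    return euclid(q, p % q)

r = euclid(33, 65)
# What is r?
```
Call trace:
euclid(p=33, q=65)
  euclid(p=65, q=33)
    euclid(p=33, q=32)
      euclid(p=32, q=1)
        euclid(p=1, q=0)
        -> return 1
      -> return 1
    -> return 1
  -> return 1
-> return 1

Final answer: 1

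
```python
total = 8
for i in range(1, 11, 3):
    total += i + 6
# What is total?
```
Trace:
  total=8
  total=15, i=1
  total=25, i=4
  total=38, i=7
  total=54, i=10

Final answer: 54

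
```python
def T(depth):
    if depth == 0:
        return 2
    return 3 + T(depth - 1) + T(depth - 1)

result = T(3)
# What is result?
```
Call trace (a repeated sub-call is expanded the first time; later identical calls just restate its return value):
T(depth=3)
  T(depth=2)
    T(depth=1)
      T(depth=0)
      -> return 2
      T(depth=0)
      -> return 2
    -> return 7
    T(depth=1) -> return 7  (same call as traced above)
  -> return 17
  T(depth=2) -> return 17  (same call as traced above)
-> return 37

Final answer: 37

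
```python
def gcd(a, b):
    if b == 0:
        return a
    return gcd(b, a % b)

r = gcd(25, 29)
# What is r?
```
Call trace:
gcd(a=25, b=29)
  gcd(a=29, b=25)
    gcd(a=25, b=4)
      gcd(a=4, b=1)
        gcd(a=1, b=0)
        -> return 1
      -> return 1
    -> return 1
  -> return 1
-> return 1

Final answer: 1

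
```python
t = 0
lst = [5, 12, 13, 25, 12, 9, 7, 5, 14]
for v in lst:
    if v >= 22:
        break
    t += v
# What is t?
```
Trace:
  t=0
  t=5, v=5
  t=17, v=12
  t=30, v=13
  t=30, v=25

Final answer: 30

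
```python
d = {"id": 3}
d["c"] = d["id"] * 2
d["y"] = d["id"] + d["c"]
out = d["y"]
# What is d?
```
Trace:
  d={'id': 3}
  d={'id': 3, 'c': 6}
  d={'id': 3, 'c': 6, 'y': 9}
  d={'id': 3, 'c': 6, 'y': 9}, out=9

Final answer: {'id': 3, 'c': 6, 'y': 9}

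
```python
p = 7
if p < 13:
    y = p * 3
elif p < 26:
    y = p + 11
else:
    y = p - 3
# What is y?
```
Trace:
  p=7
  p=7, y=21

Final answer: 21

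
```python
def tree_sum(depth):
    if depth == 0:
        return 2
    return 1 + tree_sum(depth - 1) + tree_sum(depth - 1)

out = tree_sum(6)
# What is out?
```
Call trace (a repeated sub-call is expanded the first time; later identical calls just restate its return value):
tree_sum(depth=6)
  tree_sum(depth=5)
    tree_sum(depth=4)
      tree_sum(depth=3)
        tree_sum(depth=2)
          tree_sum(depth=1)
            tree_sum(depth=0)
            -> return 2
            tree_sum(depth=0)
            -> return 2
          -> return 5
          tree_sum(depth=1) -> return 5  (same call as traced above)
        -> return 11
        tree_sum(depth=2) -> return 11  (same call as traced above)
      -> return 23
      tree_sum(depth=3) -> return 23  (same call as traced above)
    -> return 47
    tree_sum(depth=4) -> return 47  (same call as traced above)
  -> return 95
  tree_sum(depth=5) -> return 95  (same call as traced above)
-> return 191

Final answer: 191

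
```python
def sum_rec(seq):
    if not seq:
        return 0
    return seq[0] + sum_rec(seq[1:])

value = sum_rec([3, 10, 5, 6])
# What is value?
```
Call trace:
sum_rec(seq=[3, 10, 5, 6])
  sum_rec(seq=[10, 5, 6])
    sum_rec(seq=[5, 6])
      sum_rec(seq=[6])
        sum_rec(seq=[])
        -> return 0
      -> return 6
    -> return 11
  -> return 21
-> return 24

Final answer: 24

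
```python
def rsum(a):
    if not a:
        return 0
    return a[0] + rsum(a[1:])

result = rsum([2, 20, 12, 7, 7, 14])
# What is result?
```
Call trace:
rsum(a=[2, 20, 12, 7, 7, 14])
  rsum(a=[20, 12, 7, 7, 14])
    rsum(a=[12, 7, 7, 14])
      rsum(a=[7, 7, 14])
        rsum(a=[7, 14])
          rsum(a=[14])
            rsum(a=[])
            -> return 0
          -> return 14
        -> return 21
      -> return 28
    -> return 40
  -> return 60
-> return 62

Final answer: 62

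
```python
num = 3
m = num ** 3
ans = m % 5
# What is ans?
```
Trace:
  num=3
  num=3, m=27
  num=3, m=27, ans=2

Final answer: 2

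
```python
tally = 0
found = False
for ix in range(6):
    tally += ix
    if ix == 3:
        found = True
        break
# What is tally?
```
Trace:
  tally=0
  tally=0, found=False
  tally=0, found=False, ix=0
  tally=1, found=False, ix=1
  tally=3, found=False, ix=2
  tally=6, found=True, ix=3

Final answer: 6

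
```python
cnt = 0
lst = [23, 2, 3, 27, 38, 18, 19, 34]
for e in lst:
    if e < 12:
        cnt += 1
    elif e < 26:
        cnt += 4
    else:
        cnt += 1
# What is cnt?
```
Trace:
  cnt=0
  cnt=4, e=23
  cnt=5, e=2
  cnt=6, e=3
  cnt=7, e=27
  cnt=8, e=38
  cnt=12, e=18
  cnt=16, e=19
  cnt=17, e=34

Final answer: 17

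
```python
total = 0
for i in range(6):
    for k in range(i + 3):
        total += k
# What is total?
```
Trace:
  total=0
  total=0, i=0, k=0
  total=1, i=0, k=1
  total=3, i=0, k=2
  total=3, i=1, k=0
  total=4, i=1, k=1
  total=6, i=1, k=2
  total=9, i=1, k=3
  total=9, i=2, k=0
  total=10, i=2, k=1
  total=12, i=2, k=2
  total=15, i=2, k=3
  total=19, i=2, k=4
  total=19, i=3, k=0
  total=20, i=3, k=1
  total=22, i=3, k=2
  total=25, i=3, k=3
  total=29, i=3, k=4
  total=34, i=3, k=5
  total=34, i=4, k=0
  total=35, i=4, k=1
  total=37, i=4, k=2
  total=40, i=4, k=3
  total=44, i=4, k=4
  total=49, i=4, k=5
  total=55, i=4, k=6
  total=55, i=5, k=0
  total=56, i=5, k=1
  total=58, i=5, k=2
  total=61, i=5, k=3
  total=65, i=5, k=4
  total=70, i=5, k=5
  total=76, i=5, k=6
  total=83, i=5, k=7

Final answer: 83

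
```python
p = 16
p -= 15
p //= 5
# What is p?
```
Trace:
  p=16
  p=1
  p=0

Final answer: 0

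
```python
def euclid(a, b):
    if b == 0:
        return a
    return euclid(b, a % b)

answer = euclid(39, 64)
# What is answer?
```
Call trace:
euclid(a=39, b=64)
  euclid(a=64, b=39)
    euclid(a=39, b=25)
      euclid(a=25, b=14)
        euclid(a=14, b=11)
          euclid(a=11, b=3)
            euclid(a=3, b=2)
              euclid(a=2, b=1)
                euclid(a=1, b=0)
                -> return 1
              -> return 1
            -> return 1
          -> return 1
        -> return 1
      -> return 1
    -> return 1
  -> return 1
-> return 1

Final answer: 1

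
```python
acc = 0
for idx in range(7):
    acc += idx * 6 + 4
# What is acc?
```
Trace:
  acc=0
  acc=4, idx=0
  acc=14, idx=1
  acc=30, idx=2
  acc=52, idx=3
  acc=80, idx=4
  acc=114, idx=5
  acc=154, idx=6

Final answer: 154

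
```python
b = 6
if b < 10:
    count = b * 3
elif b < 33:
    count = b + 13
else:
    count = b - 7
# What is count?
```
Trace:
  b=6
  b=6, count=18

Final answer: 18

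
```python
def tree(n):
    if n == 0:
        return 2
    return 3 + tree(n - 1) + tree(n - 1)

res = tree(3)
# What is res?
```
Call trace (a repeated sub-call is expanded the first time; later identical calls just restate its return value):
tree(n=3)
  tree(n=2)
    tree(n=1)
      tree(n=0)
      -> return 2
      tree(n=0)
      -> return 2
    -> return 7
    tree(n=1) -> return 7  (same call as traced above)
  -> return 17
  tree(n=2) -> return 17  (same call as traced above)
-> return 37

Final answer: 37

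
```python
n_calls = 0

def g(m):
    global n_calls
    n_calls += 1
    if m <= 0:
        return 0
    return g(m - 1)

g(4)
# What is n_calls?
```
Call trace:
g(m=4)
  g(m=3)
    g(m=2)
      g(m=1)
        g(m=0)
        -> return 0
      -> return 0
    -> return 0
  -> return 0
-> return 0

n_calls is incremented once per call. g is entered once for each m = 4, 3, 2, 1, 0 (the m <= 0 call returns without recursing), i.e. 4 + 1 calls.
n_calls = 5

Final answer: 5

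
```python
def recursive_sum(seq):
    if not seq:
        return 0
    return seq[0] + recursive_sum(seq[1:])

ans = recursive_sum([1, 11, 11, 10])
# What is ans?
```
Call trace:
recursive_sum(seq=[1, 11, 11, 10])
  recursive_sum(seq=[11, 11, 10])
    recursive_sum(seq=[11, 10])
      recursive_sum(seq=[10])
        recursive_sum(seq=[])
        -> return 0
      -> return 10
    -> return 21
  -> return 32
-> return 33

Final answer: 33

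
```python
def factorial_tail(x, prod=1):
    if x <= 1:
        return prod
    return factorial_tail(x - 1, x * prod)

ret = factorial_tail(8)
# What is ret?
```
Call trace:
factorial_tail(x=8, prod=1)
  factorial_tail(x=7, prod=8)
    factorial_tail(x=6, prod=56)
      factorial_tail(x=5, prod=336)
        factorial_tail(x=4, prod=1680)
          factorial_tail(x=3, prod=6720)
            factorial_tail(x=2, prod=20160)
              factorial_tail(x=1, prod=40320)
              -> return 40320
            -> return 40320
          -> return 40320
        -> return 40320
      -> return 40320
    -> return 40320
  -> return 40320
-> return 40320

Final answer: 40320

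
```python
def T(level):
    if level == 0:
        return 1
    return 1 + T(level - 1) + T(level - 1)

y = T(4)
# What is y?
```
Call trace (a repeated sub-call is expanded the first time; later identical calls just restate its return value):
T(level=4)
  T(level=3)
    T(level=2)
      T(level=1)
        T(level=0)
        -> return 1
        T(level=0)
        -> return 1
      -> return 3
      T(level=1) -> return 3  (same call as traced above)
    -> return 7
    T(level=2) -> return 7  (same call as traced above)
  -> return 15
  T(level=3) -> return 15  (same call as traced above)
-> return 31

Final answer: 31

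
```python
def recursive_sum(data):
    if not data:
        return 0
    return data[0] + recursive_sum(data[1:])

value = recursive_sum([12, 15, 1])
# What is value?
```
Call trace:
recursive_sum(data=[12, 15, 1])
  recursive_sum(data=[15, 1])
    recursive_sum(data=[1])
      recursive_sum(data=[])
      -> return 0
    -> return 1
  -> return 16
-> return 28

Final answer: 28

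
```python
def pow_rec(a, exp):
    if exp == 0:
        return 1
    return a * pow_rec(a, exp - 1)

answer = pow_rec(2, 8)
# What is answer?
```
Call trace:
pow_rec(a=2, exp=8)
  pow_rec(a=2, exp=7)
    pow_rec(a=2, exp=6)
      pow_rec(a=2, exp=5)
        pow_rec(a=2, exp=4)
          pow_rec(a=2, exp=3)
            pow_rec(a=2, exp=2)
              pow_rec(a=2, exp=1)
                pow_rec(a=2, exp=0)
                -> return 1
              -> return 2
            -> return 4
          -> return 8
        -> return 16
      -> return 32
    -> return 64
  -> return 128
-> return 256

Final answer: 256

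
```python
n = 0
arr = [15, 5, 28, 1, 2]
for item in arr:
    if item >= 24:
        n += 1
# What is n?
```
Trace:
  n=0
  n=0, item=15
  n=0, item=5
  n=1, item=28
  n=1, item=1
  n=1, item=2

Final answer: 1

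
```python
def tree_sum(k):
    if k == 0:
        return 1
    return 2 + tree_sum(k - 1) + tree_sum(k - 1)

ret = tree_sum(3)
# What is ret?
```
Call trace (a repeated sub-call is expanded the first time; later identical calls just restate its return value):
tree_sum(k=3)
  tree_sum(k=2)
    tree_sum(k=1)
      tree_sum(k=0)
      -> return 1
      tree_sum(k=0)
      -> return 1
    -> return 4
    tree_sum(k=1) -> return 4  (same call as traced above)
  -> return 10
  tree_sum(k=2) -> return 10  (same call as traced above)
-> return 22

Final answer: 22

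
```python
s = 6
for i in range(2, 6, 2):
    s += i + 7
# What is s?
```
Trace:
  s=6
  s=15, i=2
  s=26, i=4

Final answer: 26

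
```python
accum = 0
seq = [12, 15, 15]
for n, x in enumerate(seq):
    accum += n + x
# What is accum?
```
Trace:
  accum=0
  accum=12, n=0, x=12
  accum=28, n=1, x=15
  accum=45, n=2, x=15

Final answer: 45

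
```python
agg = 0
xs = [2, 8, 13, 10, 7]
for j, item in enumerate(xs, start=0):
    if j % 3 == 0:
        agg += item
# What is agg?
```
Trace:
  agg=0
  agg=2, j=0, item=2
  agg=2, j=1, item=8
  agg=2, j=2, item=13
  agg=12, j=3, item=10
  agg=12, j=4, item=7

Final answer: 12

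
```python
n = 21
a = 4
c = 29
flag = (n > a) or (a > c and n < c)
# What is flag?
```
Trace:
  n=21
  n=21, a=4
  n=21, a=4, c=29
  n=21, a=4, c=29, flag=True

Final answer: True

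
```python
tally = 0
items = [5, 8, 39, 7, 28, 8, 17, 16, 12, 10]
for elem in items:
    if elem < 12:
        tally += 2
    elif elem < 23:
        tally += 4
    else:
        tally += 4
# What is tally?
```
Trace:
  tally=0
  tally=2, elem=5
  tally=4, elem=8
  tally=8, elem=39
  tally=10, elem=7
  tally=14, elem=28
  tally=16, elem=8
  tally=20, elem=17
  tally=24, elem=16
  tally=28, elem=12
  tally=30, elem=10

Final answer: 30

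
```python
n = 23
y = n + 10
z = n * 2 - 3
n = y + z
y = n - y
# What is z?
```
Trace:
  n=23
  n=23, y=33
  n=23, y=33, z=43
  n=76, y=33, z=43
  n=76, y=43, z=43

Final answer: 43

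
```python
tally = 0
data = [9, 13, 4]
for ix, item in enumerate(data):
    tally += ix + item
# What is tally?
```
Trace:
  tally=0
  tally=9, ix=0, item=9
  tally=23, ix=1, item=13
  tally=29, ix=2, item=4

Final answer: 29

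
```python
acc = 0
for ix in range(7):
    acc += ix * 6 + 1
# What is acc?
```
Trace:
  acc=0
  acc=1, ix=0
  acc=8, ix=1
  acc=21, ix=2
  acc=40, ix=3
  acc=65, ix=4
  acc=96, ix=5
  acc=133, ix=6

Final answer: 133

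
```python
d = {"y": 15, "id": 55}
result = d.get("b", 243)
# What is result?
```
Trace:
  d={'y': 15, 'id': 55}
  d={'y': 15, 'id': 55}, result=243

Final answer: 243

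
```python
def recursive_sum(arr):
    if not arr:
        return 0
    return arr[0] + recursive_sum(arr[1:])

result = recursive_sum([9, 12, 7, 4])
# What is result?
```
Call trace:
recursive_sum(arr=[9, 12, 7, 4])
  recursive_sum(arr=[12, 7, 4])
    recursive_sum(arr=[7, 4])
      recursive_sum(arr=[4])
        recursive_sum(arr=[])
        -> return 0
      -> return 4
    -> return 11
  -> return 23
-> return 32

Final answer: 32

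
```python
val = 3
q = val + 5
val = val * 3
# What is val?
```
Trace:
  val=3
  val=3, q=8
  val=9, q=8

Final answer: 9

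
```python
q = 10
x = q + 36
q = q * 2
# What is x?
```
Trace:
  q=10
  q=10, x=46
  q=20, x=46

Final answer: 46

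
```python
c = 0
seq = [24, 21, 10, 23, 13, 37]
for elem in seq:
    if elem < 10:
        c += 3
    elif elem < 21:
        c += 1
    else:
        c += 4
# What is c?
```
Trace:
  c=0
  c=4, elem=24
  c=8, elem=21
  c=9, elem=10
  c=13, elem=23
  c=14, elem=13
  c=18, elem=37

Final answer: 18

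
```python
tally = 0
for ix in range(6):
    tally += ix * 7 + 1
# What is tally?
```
Trace:
  tally=0
  tally=1, ix=0
  tally=9, ix=1
  tally=24, ix=2
  tally=46, ix=3
  tally=75, ix=4
  tally=111, ix=5

Final answer: 111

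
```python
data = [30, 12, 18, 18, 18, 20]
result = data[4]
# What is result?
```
Trace:
  data=[30, 12, 18, 18, 18, 20]
  data=[30, 12, 18, 18, 18, 20], result=18

Final answer: 18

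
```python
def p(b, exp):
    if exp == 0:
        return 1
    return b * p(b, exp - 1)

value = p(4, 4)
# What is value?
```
Call trace:
p(b=4, exp=4)
  p(b=4, exp=3)
    p(b=4, exp=2)
      p(b=4, exp=1)
        p(b=4, exp=0)
        -> return 1
      -> return 4
    -> return 16
  -> return 64
-> return 256

Final answer: 256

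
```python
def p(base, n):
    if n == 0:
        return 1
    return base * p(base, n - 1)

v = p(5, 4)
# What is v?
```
Call trace:
p(base=5, n=4)
  p(base=5, n=3)
    p(base=5, n=2)
      p(base=5, n=1)
        p(base=5, n=0)
        -> return 1
      -> return 5
    -> return 25
  -> return 125
-> return 625

Final answer: 625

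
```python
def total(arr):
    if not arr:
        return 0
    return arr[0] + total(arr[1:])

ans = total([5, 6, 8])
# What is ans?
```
Call trace:
total(arr=[5, 6, 8])
  total(arr=[6, 8])
    total(arr=[8])
      total(arr=[])
      -> return 0
    -> return 8
  -> return 14
-> return 19

Final answer: 19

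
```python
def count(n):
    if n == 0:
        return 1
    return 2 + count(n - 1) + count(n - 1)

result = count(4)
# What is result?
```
Call trace (a repeated sub-call is expanded the first time; later identical calls just restate its return value):
count(n=4)
  count(n=3)
    count(n=2)
      count(n=1)
        count(n=0)
        -> return 1
        count(n=0)
        -> return 1
      -> return 4
      count(n=1) -> return 4  (same call as traced above)
    -> return 10
    count(n=2) -> return 10  (same call as traced above)
  -> return 22
  count(n=3) -> return 22  (same call as traced above)
-> return 46

Final answer: 46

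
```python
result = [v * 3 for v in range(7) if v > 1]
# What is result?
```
Trace:
  v=0
  v=1
  v=2
  v=3
  v=4
  v=5
  v=6
  result=[6, 9, 12, 15, 18]

Final answer: [6, 9, 12, 15, 18]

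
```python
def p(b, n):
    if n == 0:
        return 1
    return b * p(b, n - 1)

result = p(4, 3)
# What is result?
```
Call trace:
p(b=4, n=3)
  p(b=4, n=2)
    p(b=4, n=1)
      p(b=4, n=0)
      -> return 1
    -> return 4
  -> return 16
-> return 64

Final answer: 64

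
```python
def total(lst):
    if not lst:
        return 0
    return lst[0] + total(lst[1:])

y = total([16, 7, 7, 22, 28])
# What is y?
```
Call trace:
total(lst=[16, 7, 7, 22, 28])
  total(lst=[7, 7, 22, 28])
    total(lst=[7, 22, 28])
      total(lst=[22, 28])
        total(lst=[28])
          total(lst=[])
          -> return 0
        -> return 28
      -> return 50
    -> return 57
  -> return 64
-> return 80

Final answer: 80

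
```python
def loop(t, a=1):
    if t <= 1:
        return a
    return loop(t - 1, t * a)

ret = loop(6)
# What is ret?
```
Call trace:
loop(t=6, a=1)
  loop(t=5, a=6)
    loop(t=4, a=30)
      loop(t=3, a=120)
        loop(t=2, a=360)
          loop(t=1, a=720)
          -> return 720
        -> return 720
      -> return 720
    -> return 720
  -> return 720
-> return 720

Final answer: 720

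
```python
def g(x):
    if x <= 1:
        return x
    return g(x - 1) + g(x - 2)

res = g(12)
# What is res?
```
Call trace (a repeated sub-call is expanded the first time; later identical calls just restate its return value):
g(x=12)
  g(x=11)
    g(x=10)
      g(x=9)
        g(x=8)
          g(x=7)
            g(x=6)
              g(x=5)
                g(x=4)
                  g(x=3)
                    g(x=2)
                      g(x=1)
                      -> return 1
                      g(x=0)
                      -> return 0
                    -> return 1
                    g(x=1)
                    -> return 1
                  -> return 2
                  g(x=2) -> return 1  (same call as traced above)
                -> return 3
                g(x=3) -> return 2  (same call as traced above)
              -> return 5
              g(x=4) -> return 3  (same call as traced above)
            -> return 8
            g(x=5) -> return 5  (same call as traced above)
          -> return 13
          g(x=6) -> return 8  (same call as traced above)
        -> return 21
        g(x=7) -> return 13  (same call as traced above)
      -> return 34
      g(x=8) -> return 21  (same call as traced above)
    -> return 55
    g(x=9) -> return 34  (same call as traced above)
  -> return 89
  g(x=10) -> return 55  (same call as traced above)
-> return 144

Final answer: 144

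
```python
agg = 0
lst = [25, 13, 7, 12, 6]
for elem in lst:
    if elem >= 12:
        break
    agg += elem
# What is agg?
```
Trace:
  agg=0
  agg=0, elem=25

Final answer: 0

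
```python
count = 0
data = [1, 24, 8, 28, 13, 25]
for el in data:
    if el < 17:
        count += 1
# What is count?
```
Trace:
  count=0
  count=1, el=1
  count=1, el=24
  count=2, el=8
  count=2, el=28
  count=3, el=13
  count=3, el=25

Final answer: 3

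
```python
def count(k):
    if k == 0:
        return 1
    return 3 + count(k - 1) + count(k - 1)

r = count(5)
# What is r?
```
Call trace (a repeated sub-call is expanded the first time; later identical calls just restate its return value):
count(k=5)
  count(k=4)
    count(k=3)
      count(k=2)
        count(k=1)
          count(k=0)
          -> return 1
          count(k=0)
          -> return 1
        -> return 5
        count(k=1) -> return 5  (same call as traced above)
      -> return 13
      count(k=2) -> return 13  (same call as traced above)
    -> return 29
    count(k=3) -> return 29  (same call as traced above)
  -> return 61
  count(k=4) -> return 61  (same call as traced above)
-> return 125

Final answer: 125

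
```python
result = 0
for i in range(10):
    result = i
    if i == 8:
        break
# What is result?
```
Trace:
  result=0
  result=0, i=0
  result=1, i=1
  result=2, i=2
  result=3, i=3
  result=4, i=4
  result=5, i=5
  result=6, i=6
  result=7, i=7
  result=8, i=8

Final answer: 8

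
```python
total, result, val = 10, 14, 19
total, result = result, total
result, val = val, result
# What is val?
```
Trace:
  total=10, result=14, val=19
  total=14, result=10, val=19
  total=14, result=19, val=10

Final answer: 10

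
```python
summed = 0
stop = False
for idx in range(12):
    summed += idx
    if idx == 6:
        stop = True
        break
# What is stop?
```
Trace:
  summed=0
  summed=0, stop=False
  summed=0, stop=False, idx=0
  summed=1, stop=False, idx=1
  summed=3, stop=False, idx=2
  summed=6, stop=False, idx=3
  summed=10, stop=False, idx=4
  summed=15, stop=False, idx=5
  summed=21, stop=True, idx=6

Final answer: True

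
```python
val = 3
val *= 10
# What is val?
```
Trace:
  val=3
  val=30

Final answer: 30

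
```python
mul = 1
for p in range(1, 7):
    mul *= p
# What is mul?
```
Trace:
  mul=1
  mul=1, p=1
  mul=2, p=2
  mul=6, p=3
  mul=24, p=4
  mul=120, p=5
  mul=720, p=6

Final answer: 720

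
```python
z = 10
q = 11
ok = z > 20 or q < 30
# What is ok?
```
Trace:
  z=10
  z=10, q=11
  z=10, q=11, ok=True

Final answer: True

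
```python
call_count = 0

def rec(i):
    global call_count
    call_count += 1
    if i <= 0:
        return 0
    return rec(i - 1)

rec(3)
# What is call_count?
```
Call trace:
rec(i=3)
  rec(i=2)
    rec(i=1)
      rec(i=0)
      -> return 0
    -> return 0
  -> return 0
-> return 0

call_count is incremented once per call. rec is entered once for each i = 3, 2, 1, 0 (the i <= 0 call returns without recursing), i.e. 3 + 1 calls.
call_count = 4

Final answer: 4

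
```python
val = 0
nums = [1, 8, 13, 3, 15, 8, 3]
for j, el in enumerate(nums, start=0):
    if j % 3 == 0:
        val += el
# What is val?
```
Trace:
  val=0
  val=1, j=0, el=1
  val=1, j=1, el=8
  val=1, j=2, el=13
  val=4, j=3, el=3
  val=4, j=4, el=15
  val=4, j=5, el=8
  val=7, j=6, el=3

Final answer: 7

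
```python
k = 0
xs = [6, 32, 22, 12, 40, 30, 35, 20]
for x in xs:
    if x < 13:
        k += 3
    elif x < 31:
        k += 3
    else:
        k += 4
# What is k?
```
Trace:
  k=0
  k=3, x=6
  k=7, x=32
  k=10, x=22
  k=13, x=12
  k=17, x=40
  k=20, x=30
  k=24, x=35
  k=27, x=20

Final answer: 27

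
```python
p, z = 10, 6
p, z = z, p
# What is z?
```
Trace:
  p=10, z=6
  p=6, z=10

Final answer: 10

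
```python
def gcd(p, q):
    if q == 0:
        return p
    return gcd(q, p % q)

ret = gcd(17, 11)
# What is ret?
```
Call trace:
gcd(p=17, q=11)
  gcd(p=11, q=6)
    gcd(p=6, q=5)
      gcd(p=5, q=1)
        gcd(p=1, q=0)
        -> return 1
      -> return 1
    -> return 1
  -> return 1
-> return 1

Final answer: 1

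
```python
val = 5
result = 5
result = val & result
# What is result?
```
Trace:
  val=5
  val=5, result=5
  val=5, result=5

Final answer: 5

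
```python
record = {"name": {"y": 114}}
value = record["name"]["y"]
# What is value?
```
Trace:
  record={'name': {'y': 114}}
  record={'name': {'y': 114}}, value=114

Final answer: 114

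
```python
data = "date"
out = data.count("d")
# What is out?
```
Trace:
  data='date'
  data='date', out=1

Final answer: 1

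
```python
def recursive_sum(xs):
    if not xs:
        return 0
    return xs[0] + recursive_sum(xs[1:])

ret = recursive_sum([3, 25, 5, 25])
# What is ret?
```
Call trace:
recursive_sum(xs=[3, 25, 5, 25])
  recursive_sum(xs=[25, 5, 25])
    recursive_sum(xs=[5, 25])
      recursive_sum(xs=[25])
        recursive_sum(xs=[])
        -> return 0
      -> return 25
    -> return 30
  -> return 55
-> return 58

Final answer: 58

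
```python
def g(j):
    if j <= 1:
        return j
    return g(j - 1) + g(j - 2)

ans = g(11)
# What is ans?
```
Call trace (a repeated sub-call is expanded the first time; later identical calls just restate its return value):
g(j=11)
  g(j=10)
    g(j=9)
      g(j=8)
        g(j=7)
          g(j=6)
            g(j=5)
              g(j=4)
                g(j=3)
                  g(j=2)
                    g(j=1)
                    -> return 1
                    g(j=0)
                    -> return 0
                  -> return 1
                  g(j=1)
                  -> return 1
                -> return 2
                g(j=2) -> return 1  (same call as traced above)
              -> return 3
              g(j=3) -> return 2  (same call as traced above)
            -> return 5
            g(j=4) -> return 3  (same call as traced above)
          -> return 8
          g(j=5) -> return 5  (same call as traced above)
        -> return 13
        g(j=6) -> return 8  (same call as traced above)
      -> return 21
      g(j=7) -> return 13  (same call as traced above)
    -> return 34
    g(j=8) -> return 21  (same call as traced above)
  -> return 55
  g(j=9) -> return 34  (same call as traced above)
-> return 89

Final answer: 89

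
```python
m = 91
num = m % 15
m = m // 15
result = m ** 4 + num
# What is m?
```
Trace:
  m=91
  m=91, num=1
  m=6, num=1
  m=6, num=1, result=1297

Final answer: 6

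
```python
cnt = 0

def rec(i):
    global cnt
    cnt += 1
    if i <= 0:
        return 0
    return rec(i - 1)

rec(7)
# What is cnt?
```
Call trace:
rec(i=7)
  rec(i=6)
    rec(i=5)
      rec(i=4)
        rec(i=3)
          rec(i=2)
            rec(i=1)
              rec(i=0)
              -> return 0
            -> return 0
          -> return 0
        -> return 0
      -> return 0
    -> return 0
  -> return 0
-> return 0

cnt is incremented once per call. rec is entered once for each i = 7, 6, 5, 4, 3, 2, 1, 0 (the i <= 0 call returns without recursing), i.e. 7 + 1 calls.
cnt = 8

Final answer: 8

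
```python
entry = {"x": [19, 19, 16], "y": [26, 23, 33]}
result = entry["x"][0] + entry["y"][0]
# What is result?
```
Trace:
  entry={'x': [19, 19, 16], 'y': [26, 23, 33]}
  entry={'x': [19, 19, 16], 'y': [26, 23, 33]}, result=45

Final answer: 45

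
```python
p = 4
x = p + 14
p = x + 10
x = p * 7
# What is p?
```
Trace:
  p=4
  p=4, x=18
  p=28, x=18
  p=28, x=196

Final answer: 28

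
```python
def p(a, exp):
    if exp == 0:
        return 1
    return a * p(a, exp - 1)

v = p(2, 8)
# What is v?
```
Call trace:
p(a=2, exp=8)
  p(a=2, exp=7)
    p(a=2, exp=6)
      p(a=2, exp=5)
        p(a=2, exp=4)
          p(a=2, exp=3)
            p(a=2, exp=2)
              p(a=2, exp=1)
                p(a=2, exp=0)
                -> return 1
              -> return 2
            -> return 4
          -> return 8
        -> return 16
      -> return 32
    -> return 64
  -> return 128
-> return 256

Final answer: 256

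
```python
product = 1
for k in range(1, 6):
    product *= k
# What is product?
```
Trace:
  product=1
  product=1, k=1
  product=2, k=2
  product=6, k=3
  product=24, k=4
  product=120, k=5

Final answer: 120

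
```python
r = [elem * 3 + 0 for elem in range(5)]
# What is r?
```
Trace:
  elem=0
  elem=1
  elem=2
  elem=3
  elem=4
  r=[0, 3, 6, 9, 12]

Final answer: [0, 3, 6, 9, 12]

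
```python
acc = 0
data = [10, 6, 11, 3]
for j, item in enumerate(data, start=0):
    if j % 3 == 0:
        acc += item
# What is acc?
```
Trace:
  acc=0
  acc=10, j=0, item=10
  acc=10, j=1, item=6
  acc=10, j=2, item=11
  acc=13, j=3, item=3

Final answer: 13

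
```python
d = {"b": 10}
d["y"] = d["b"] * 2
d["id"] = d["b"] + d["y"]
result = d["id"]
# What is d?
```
Trace:
  d={'b': 10}
  d={'b': 10, 'y': 20}
  d={'b': 10, 'y': 20, 'id': 30}
  d={'b': 10, 'y': 20, 'id': 30}, result=30

Final answer: {'b': 10, 'y': 20, 'id': 30}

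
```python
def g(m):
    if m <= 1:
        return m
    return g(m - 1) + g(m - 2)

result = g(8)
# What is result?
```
Call trace (a repeated sub-call is expanded the first time; later identical calls just restate its return value):
g(m=8)
  g(m=7)
    g(m=6)
      g(m=5)
        g(m=4)
          g(m=3)
            g(m=2)
              g(m=1)
              -> return 1
              g(m=0)
              -> return 0
            -> return 1
            g(m=1)
            -> return 1
          -> return 2
          g(m=2) -> return 1  (same call as traced above)
        -> return 3
        g(m=3) -> return 2  (same call as traced above)
      -> return 5
      g(m=4) -> return 3  (same call as traced above)
    -> return 8
    g(m=5) -> return 5  (same call as traced above)
  -> return 13
  g(m=6) -> return 8  (same call as traced above)
-> return 21

Final answer: 21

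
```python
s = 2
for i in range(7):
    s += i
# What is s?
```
Trace:
  s=2
  s=2, i=0
  s=3, i=1
  s=5, i=2
  s=8, i=3
  s=12, i=4
  s=17, i=5
  s=23, i=6

Final answer: 23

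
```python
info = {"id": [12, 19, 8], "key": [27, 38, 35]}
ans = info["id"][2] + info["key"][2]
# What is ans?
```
Trace:
  info={'id': [12, 19, 8], 'key': [27, 38, 35]}
  info={'id': [12, 19, 8], 'key': [27, 38, 35]}, ans=43

Final answer: 43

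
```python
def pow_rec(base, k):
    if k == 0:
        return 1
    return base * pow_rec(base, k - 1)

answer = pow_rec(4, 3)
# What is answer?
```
Call trace:
pow_rec(base=4, k=3)
  pow_rec(base=4, k=2)
    pow_rec(base=4, k=1)
      pow_rec(base=4, k=0)
      -> return 1
    -> return 4
  -> return 16
-> return 64

Final answer: 64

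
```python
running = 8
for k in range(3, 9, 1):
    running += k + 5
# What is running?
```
Trace:
  running=8
  running=16, k=3
  running=25, k=4
  running=35, k=5
  running=46, k=6
  running=58, k=7
  running=71, k=8

Final answer: 71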